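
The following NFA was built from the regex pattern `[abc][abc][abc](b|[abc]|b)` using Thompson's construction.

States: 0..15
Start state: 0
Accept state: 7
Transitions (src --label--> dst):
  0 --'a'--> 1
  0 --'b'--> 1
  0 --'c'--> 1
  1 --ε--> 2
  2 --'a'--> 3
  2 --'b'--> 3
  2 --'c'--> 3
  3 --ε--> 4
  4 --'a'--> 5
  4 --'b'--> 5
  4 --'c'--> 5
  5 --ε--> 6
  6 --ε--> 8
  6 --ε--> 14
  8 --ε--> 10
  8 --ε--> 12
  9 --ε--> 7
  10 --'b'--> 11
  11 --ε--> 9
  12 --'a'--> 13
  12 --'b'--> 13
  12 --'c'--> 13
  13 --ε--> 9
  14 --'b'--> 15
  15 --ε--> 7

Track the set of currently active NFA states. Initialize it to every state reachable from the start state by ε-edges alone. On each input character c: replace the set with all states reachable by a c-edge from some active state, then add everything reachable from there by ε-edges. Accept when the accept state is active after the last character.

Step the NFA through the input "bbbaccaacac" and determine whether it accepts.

start: ε-closure({0}) = {0}
'b' @ 1: {1,2}
'b' @ 2: {3,4}
'b' @ 3: {5,6,8,10,12,14}
'a' @ 4: {7,9,13}  [accepting]
'c' @ 5: {}  — dead — no transitions
rest 'caacac' ignored (set empty)
final: {}; accept 7 not in set

Answer: REJECT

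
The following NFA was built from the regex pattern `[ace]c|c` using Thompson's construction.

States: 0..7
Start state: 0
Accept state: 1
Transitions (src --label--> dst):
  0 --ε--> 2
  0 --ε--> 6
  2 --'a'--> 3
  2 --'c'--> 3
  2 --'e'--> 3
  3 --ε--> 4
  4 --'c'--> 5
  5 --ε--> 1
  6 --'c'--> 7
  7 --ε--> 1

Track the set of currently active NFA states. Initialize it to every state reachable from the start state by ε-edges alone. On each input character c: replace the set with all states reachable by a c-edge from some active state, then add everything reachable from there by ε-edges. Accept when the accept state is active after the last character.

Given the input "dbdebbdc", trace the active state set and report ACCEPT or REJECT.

Answer: REJECT

Derivation:
S₀ = ε-closure({0}) = {0,2,6}
'd' @ 1: {}  — dead — no transitions
rest 'bdebbdc' ignored (set empty)
end set {} — state 1 not in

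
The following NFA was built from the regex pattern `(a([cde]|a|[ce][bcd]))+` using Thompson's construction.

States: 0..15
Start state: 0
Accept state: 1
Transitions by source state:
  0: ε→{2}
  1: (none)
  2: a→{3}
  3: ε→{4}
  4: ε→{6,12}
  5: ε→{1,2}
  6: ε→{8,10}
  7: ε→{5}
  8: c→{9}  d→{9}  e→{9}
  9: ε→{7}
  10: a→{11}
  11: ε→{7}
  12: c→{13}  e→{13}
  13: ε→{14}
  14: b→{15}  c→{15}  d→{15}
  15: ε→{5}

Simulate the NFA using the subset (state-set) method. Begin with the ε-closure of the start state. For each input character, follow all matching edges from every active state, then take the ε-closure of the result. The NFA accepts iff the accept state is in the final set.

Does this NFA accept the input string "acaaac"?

S₀ = ε-closure({0}) = {0,2}
'a' @ 1: {3,4,6,8,10,12}
'c' @ 2: {1,2,5,7,9,13,14}  (accept∈set)
'a' @ 3: {3,4,6,8,10,12}
'a' @ 4: {1,2,5,7,11}  (accept∈set)
'a' @ 5: {3,4,6,8,10,12}
'c' @ 6: {1,2,5,7,9,13,14}  (accept∈set)
final: {1,2,5,7,9,13,14}; accept 1 in set

Answer: ACCEPT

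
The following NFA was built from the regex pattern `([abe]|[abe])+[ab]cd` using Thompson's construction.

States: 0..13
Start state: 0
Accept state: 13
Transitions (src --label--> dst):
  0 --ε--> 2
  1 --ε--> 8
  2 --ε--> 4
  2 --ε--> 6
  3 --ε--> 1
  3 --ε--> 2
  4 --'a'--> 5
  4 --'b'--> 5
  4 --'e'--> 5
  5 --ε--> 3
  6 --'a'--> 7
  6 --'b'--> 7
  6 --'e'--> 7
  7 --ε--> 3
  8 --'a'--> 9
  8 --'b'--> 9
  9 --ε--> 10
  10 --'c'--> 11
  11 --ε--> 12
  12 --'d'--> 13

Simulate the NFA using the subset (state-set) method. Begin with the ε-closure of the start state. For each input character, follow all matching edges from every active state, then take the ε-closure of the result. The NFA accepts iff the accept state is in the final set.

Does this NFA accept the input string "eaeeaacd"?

Answer: ACCEPT

Trace:
start: ε-closure({0}) = {0,2,4,6}
'e' @ 1: {1,2,3,4,5,6,7,8}
'a' @ 2: {1,2,3,4,5,6,7,8,9,10}
'e' @ 3: {1,2,3,4,5,6,7,8}
'e' @ 4: {1,2,3,4,5,6,7,8}
'a' @ 5: {1,2,3,4,5,6,7,8,9,10}
'a' @ 6: {1,2,3,4,5,6,7,8,9,10}
'c' @ 7: {11,12}
'd' @ 8: {13}  [accepting]
final: {13}; accept 13 in set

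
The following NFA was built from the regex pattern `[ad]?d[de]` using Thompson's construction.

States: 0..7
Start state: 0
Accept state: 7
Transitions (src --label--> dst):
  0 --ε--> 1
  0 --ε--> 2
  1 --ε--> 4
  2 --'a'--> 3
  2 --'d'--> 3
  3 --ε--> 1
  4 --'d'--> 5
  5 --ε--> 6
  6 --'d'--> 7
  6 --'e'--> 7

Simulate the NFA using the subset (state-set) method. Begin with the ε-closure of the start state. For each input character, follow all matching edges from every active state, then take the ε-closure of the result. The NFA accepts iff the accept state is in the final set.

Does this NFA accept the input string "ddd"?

S₀ = ε-closure({0}) = {0,1,2,4}
'd' @ 1: {1,3,4,5,6}
'd' @ 2: {5,6,7}  (accept∈set)
'd' @ 3: {7}  (accept∈set)
after full input: {7}  (accept=7 in)

Answer: ACCEPT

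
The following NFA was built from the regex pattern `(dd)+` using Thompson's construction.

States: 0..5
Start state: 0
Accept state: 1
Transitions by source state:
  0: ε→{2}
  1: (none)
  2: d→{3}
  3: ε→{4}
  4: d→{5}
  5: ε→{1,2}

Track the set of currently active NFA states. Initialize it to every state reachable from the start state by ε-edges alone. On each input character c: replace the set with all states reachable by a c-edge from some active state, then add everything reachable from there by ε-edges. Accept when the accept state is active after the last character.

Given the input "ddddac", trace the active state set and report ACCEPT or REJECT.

start: ε-closure({0}) = {0,2}
'd' @ 1: {3,4}
'd' @ 2: {1,2,5}  [accepting]
'd' @ 3: {3,4}
'd' @ 4: {1,2,5}  [accepting]
'a' @ 5: {}  — state set empty
rest 'c' ignored (set empty)
end set {} — state 1 not in

Answer: REJECT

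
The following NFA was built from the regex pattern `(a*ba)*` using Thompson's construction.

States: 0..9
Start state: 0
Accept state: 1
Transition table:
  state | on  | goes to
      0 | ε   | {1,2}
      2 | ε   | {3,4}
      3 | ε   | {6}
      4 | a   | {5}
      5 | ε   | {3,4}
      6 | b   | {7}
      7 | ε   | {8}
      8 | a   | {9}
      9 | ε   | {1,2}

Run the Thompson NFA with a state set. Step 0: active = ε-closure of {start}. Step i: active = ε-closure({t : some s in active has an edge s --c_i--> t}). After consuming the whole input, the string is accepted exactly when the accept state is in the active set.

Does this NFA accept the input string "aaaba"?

S₀ = ε-closure({0}) = {0,1,2,3,4,6}
'a' @ 1: {3,4,5,6}
'a' @ 2: {3,4,5,6}
'a' @ 3: {3,4,5,6}
'b' @ 4: {7,8}
'a' @ 5: {1,2,3,4,6,9}  [accepting]
after full input: {1,2,3,4,6,9}  (accept=1 in)

Answer: ACCEPT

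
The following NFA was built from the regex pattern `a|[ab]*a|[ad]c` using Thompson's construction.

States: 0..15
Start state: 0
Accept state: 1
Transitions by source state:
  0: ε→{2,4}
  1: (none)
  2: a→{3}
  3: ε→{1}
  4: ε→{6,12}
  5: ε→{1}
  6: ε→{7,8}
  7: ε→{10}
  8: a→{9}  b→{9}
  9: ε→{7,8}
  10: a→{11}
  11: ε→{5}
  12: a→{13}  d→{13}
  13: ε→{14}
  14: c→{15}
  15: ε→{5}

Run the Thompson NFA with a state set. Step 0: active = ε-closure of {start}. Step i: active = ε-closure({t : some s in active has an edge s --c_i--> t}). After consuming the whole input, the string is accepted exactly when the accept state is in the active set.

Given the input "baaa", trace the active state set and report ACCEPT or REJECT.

Answer: ACCEPT

Steps:
initial (ε-close {0}): {0,2,4,6,7,8,10,12}
'b' @ 1: {7,8,9,10}
'a' @ 2: {1,5,7,8,9,10,11}  ✓accept
'a' @ 3: {1,5,7,8,9,10,11}  ✓accept
'a' @ 4: {1,5,7,8,9,10,11}  ✓accept
final: {1,5,7,8,9,10,11}; accept 1 in set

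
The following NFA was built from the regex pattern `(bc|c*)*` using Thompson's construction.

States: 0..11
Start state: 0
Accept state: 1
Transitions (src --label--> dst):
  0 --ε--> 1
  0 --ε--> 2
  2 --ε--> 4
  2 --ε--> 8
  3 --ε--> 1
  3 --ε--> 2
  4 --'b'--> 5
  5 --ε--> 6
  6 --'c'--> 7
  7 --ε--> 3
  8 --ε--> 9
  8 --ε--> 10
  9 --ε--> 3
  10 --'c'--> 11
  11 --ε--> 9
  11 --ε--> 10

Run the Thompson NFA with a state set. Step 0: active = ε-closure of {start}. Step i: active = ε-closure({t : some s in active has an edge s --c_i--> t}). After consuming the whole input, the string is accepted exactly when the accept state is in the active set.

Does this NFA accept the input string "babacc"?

Answer: REJECT

Trace:
start: ε-closure({0}) = {0,1,2,3,4,8,9,10}
'b' @ 1: {5,6}
'a' @ 2: {}  — no active states
rest 'bacc' ignored (set empty)
end set {} — state 1 not in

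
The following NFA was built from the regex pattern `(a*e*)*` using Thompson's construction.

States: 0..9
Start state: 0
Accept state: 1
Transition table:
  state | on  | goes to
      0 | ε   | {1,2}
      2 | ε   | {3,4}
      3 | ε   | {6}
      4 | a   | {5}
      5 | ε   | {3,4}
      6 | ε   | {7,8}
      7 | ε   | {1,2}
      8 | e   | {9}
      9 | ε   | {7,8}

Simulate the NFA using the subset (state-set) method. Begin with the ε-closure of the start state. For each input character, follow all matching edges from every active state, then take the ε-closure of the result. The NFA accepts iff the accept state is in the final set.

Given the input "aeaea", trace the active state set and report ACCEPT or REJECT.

S₀ = ε-closure({0}) = {0,1,2,3,4,6,7,8}
'a' @ 1: {1,2,3,4,5,6,7,8}  ✓accept
'e' @ 2: {1,2,3,4,6,7,8,9}  ✓accept
'a' @ 3: {1,2,3,4,5,6,7,8}  ✓accept
'e' @ 4: {1,2,3,4,6,7,8,9}  ✓accept
'a' @ 5: {1,2,3,4,5,6,7,8}  ✓accept
end set {1,2,3,4,5,6,7,8} — state 1 in

Answer: ACCEPT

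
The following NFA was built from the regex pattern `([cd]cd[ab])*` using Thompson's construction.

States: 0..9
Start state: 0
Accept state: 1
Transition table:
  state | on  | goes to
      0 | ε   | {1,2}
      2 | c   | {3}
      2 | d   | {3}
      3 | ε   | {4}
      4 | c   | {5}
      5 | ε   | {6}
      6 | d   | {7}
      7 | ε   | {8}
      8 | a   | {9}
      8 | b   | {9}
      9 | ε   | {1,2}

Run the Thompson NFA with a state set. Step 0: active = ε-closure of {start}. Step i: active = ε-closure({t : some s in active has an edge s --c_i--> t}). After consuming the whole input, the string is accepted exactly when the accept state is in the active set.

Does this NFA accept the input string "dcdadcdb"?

Answer: ACCEPT

Steps:
initial (ε-close {0}): {0,1,2}
'd' @ 1: {3,4}
'c' @ 2: {5,6}
'd' @ 3: {7,8}
'a' @ 4: {1,2,9}  [accepting]
'd' @ 5: {3,4}
'c' @ 6: {5,6}
'd' @ 7: {7,8}
'b' @ 8: {1,2,9}  [accepting]
after full input: {1,2,9}  (accept=1 in)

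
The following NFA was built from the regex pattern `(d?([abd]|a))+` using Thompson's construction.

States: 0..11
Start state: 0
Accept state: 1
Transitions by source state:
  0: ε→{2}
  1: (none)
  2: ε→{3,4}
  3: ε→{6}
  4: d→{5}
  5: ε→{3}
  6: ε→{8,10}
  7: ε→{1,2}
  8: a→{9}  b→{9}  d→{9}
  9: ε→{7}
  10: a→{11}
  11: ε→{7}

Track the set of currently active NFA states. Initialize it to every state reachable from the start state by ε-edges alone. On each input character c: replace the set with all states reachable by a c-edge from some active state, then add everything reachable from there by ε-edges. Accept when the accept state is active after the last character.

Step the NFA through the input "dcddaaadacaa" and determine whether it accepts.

Answer: REJECT

Trace:
S₀ = ε-closure({0}) = {0,2,3,4,6,8,10}
'd' @ 1: {1,2,3,4,5,6,7,8,9,10}  [accepting]
'c' @ 2: {}  — no active states
rest 'ddaaadacaa' ignored (set empty)
after full input: {}  (accept=1 not in)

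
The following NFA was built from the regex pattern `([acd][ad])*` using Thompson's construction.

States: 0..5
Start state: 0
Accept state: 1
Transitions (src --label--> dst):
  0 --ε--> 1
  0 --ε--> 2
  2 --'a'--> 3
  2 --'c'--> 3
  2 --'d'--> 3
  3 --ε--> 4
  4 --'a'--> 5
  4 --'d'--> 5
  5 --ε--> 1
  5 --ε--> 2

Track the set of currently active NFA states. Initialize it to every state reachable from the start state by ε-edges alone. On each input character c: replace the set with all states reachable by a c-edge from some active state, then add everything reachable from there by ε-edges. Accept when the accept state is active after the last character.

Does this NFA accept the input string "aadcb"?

initial (ε-close {0}): {0,1,2}
'a' @ 1: {3,4}
'a' @ 2: {1,2,5}  (accept∈set)
'd' @ 3: {3,4}
'c' @ 4: {}  — no active states
rest 'b' ignored (set empty)
after full input: {}  (accept=1 not in)

Answer: REJECT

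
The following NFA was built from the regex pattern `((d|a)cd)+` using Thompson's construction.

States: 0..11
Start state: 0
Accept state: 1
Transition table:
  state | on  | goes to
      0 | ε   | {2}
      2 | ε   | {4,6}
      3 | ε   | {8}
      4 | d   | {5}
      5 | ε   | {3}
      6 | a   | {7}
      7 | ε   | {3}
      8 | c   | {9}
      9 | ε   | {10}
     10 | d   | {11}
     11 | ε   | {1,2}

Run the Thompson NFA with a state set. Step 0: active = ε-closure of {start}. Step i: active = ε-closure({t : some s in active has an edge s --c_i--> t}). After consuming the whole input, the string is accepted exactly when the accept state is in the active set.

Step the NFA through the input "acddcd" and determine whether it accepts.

S₀ = ε-closure({0}) = {0,2,4,6}
'a' @ 1: {3,7,8}
'c' @ 2: {9,10}
'd' @ 3: {1,2,4,6,11}  ✓accept
'd' @ 4: {3,5,8}
'c' @ 5: {9,10}
'd' @ 6: {1,2,4,6,11}  ✓accept
end set {1,2,4,6,11} — state 1 in

Answer: ACCEPT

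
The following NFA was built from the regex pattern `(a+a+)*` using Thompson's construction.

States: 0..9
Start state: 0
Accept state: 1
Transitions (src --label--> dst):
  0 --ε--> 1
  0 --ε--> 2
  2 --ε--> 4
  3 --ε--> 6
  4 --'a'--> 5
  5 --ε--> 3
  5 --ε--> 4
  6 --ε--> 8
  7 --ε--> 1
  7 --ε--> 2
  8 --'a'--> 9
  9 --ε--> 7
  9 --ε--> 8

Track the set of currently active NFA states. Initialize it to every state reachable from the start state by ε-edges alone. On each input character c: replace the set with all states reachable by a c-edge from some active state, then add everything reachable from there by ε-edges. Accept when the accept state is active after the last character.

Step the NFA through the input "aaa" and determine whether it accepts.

initial (ε-close {0}): {0,1,2,4}
'a' @ 1: {3,4,5,6,8}
'a' @ 2: {1,2,3,4,5,6,7,8,9}  (accept∈set)
'a' @ 3: {1,2,3,4,5,6,7,8,9}  (accept∈set)
after full input: {1,2,3,4,5,6,7,8,9}  (accept=1 in)

Answer: ACCEPT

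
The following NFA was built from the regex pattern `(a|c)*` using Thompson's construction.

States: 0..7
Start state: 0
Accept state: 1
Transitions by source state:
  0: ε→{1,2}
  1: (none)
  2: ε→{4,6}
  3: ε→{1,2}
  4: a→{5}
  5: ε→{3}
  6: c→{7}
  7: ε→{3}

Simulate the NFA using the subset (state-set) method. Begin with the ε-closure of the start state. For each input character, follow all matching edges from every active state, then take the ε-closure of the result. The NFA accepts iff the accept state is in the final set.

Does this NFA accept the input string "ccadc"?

S₀ = ε-closure({0}) = {0,1,2,4,6}
'c' @ 1: {1,2,3,4,6,7}  [accepting]
'c' @ 2: {1,2,3,4,6,7}  [accepting]
'a' @ 3: {1,2,3,4,5,6}  [accepting]
'd' @ 4: {}  — dead — no transitions
rest 'c' ignored (set empty)
end set {} — state 1 not in

Answer: REJECT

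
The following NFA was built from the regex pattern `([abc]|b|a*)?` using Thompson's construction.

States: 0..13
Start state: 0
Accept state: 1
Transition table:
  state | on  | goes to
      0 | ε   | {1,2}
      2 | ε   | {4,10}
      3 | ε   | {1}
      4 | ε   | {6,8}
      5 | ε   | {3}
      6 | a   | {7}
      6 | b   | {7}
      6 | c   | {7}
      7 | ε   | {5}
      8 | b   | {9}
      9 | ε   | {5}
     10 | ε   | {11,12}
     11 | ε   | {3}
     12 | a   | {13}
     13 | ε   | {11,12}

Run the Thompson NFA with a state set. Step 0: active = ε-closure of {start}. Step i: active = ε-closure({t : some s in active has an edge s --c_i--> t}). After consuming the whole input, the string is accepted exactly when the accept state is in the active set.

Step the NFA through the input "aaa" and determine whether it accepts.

Answer: ACCEPT

Steps:
start: ε-closure({0}) = {0,1,2,3,4,6,8,10,11,12}
'a' @ 1: {1,3,5,7,11,12,13}  [accepting]
'a' @ 2: {1,3,11,12,13}  [accepting]
'a' @ 3: {1,3,11,12,13}  [accepting]
end set {1,3,11,12,13} — state 1 in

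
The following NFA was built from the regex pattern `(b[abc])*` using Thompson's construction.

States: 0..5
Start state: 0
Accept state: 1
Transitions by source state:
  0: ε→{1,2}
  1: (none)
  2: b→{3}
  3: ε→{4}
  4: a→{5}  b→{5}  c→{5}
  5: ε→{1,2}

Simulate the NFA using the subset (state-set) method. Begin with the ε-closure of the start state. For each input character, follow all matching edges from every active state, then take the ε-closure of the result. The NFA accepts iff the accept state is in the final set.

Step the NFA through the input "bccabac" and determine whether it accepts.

Answer: REJECT

Derivation:
S₀ = ε-closure({0}) = {0,1,2}
'b' @ 1: {3,4}
'c' @ 2: {1,2,5}  (accept∈set)
'c' @ 3: {}  — state set empty
rest 'abac' ignored (set empty)
end set {} — state 1 not in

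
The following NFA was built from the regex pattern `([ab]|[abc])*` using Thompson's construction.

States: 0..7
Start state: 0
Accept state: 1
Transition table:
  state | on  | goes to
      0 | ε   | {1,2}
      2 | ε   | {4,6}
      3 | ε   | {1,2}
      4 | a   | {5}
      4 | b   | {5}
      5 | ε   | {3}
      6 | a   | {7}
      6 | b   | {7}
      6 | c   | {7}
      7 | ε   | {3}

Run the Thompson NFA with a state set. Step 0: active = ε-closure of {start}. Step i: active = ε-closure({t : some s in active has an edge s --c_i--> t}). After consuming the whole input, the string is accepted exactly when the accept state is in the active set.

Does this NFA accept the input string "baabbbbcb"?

start: ε-closure({0}) = {0,1,2,4,6}
'b' @ 1: {1,2,3,4,5,6,7}  ✓accept
'a' @ 2: {1,2,3,4,5,6,7}  ✓accept
'a' @ 3: {1,2,3,4,5,6,7}  ✓accept
'b' @ 4: {1,2,3,4,5,6,7}  ✓accept
'b' @ 5: {1,2,3,4,5,6,7}  ✓accept
'b' @ 6: {1,2,3,4,5,6,7}  ✓accept
'b' @ 7: {1,2,3,4,5,6,7}  ✓accept
'c' @ 8: {1,2,3,4,6,7}  ✓accept
'b' @ 9: {1,2,3,4,5,6,7}  ✓accept
final: {1,2,3,4,5,6,7}; accept 1 in set

Answer: ACCEPT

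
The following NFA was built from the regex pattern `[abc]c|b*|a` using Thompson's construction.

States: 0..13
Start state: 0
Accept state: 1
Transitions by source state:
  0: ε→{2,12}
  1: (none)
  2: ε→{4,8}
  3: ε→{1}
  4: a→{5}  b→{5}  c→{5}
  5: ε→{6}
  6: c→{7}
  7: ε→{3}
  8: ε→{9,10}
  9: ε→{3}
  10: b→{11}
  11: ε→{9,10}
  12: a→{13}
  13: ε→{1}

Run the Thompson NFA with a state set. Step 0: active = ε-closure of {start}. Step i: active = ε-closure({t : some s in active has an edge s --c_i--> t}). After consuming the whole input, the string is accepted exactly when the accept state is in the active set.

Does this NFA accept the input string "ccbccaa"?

Answer: REJECT

Derivation:
S₀ = ε-closure({0}) = {0,1,2,3,4,8,9,10,12}
'c' @ 1: {5,6}
'c' @ 2: {1,3,7}  (accept∈set)
'b' @ 3: {}  — no active states
rest 'ccaa' ignored (set empty)
final: {}; accept 1 not in set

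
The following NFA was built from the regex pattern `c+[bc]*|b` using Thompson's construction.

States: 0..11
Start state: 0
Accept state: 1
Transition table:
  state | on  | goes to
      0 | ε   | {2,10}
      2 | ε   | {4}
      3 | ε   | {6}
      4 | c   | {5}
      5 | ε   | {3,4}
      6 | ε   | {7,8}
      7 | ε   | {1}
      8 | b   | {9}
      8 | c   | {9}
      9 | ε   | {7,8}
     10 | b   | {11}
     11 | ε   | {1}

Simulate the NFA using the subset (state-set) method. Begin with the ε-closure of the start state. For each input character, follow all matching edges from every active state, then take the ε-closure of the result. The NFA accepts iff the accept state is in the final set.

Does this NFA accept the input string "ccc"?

initial (ε-close {0}): {0,2,4,10}
'c' @ 1: {1,3,4,5,6,7,8}  ✓accept
'c' @ 2: {1,3,4,5,6,7,8,9}  ✓accept
'c' @ 3: {1,3,4,5,6,7,8,9}  ✓accept
final: {1,3,4,5,6,7,8,9}; accept 1 in set

Answer: ACCEPT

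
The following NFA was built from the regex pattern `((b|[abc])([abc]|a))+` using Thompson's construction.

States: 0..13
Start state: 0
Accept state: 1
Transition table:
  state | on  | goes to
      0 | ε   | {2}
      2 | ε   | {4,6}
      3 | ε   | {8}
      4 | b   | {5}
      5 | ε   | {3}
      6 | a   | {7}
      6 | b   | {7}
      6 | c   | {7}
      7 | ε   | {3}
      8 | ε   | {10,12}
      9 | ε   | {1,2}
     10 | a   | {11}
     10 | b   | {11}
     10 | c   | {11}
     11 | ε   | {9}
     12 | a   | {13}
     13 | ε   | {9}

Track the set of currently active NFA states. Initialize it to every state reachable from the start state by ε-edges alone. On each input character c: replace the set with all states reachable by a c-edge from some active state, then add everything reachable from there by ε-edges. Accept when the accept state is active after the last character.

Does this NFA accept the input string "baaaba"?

Answer: ACCEPT

Trace:
S₀ = ε-closure({0}) = {0,2,4,6}
'b' @ 1: {3,5,7,8,10,12}
'a' @ 2: {1,2,4,6,9,11,13}  [accepting]
'a' @ 3: {3,7,8,10,12}
'a' @ 4: {1,2,4,6,9,11,13}  [accepting]
'b' @ 5: {3,5,7,8,10,12}
'a' @ 6: {1,2,4,6,9,11,13}  [accepting]
after full input: {1,2,4,6,9,11,13}  (accept=1 in)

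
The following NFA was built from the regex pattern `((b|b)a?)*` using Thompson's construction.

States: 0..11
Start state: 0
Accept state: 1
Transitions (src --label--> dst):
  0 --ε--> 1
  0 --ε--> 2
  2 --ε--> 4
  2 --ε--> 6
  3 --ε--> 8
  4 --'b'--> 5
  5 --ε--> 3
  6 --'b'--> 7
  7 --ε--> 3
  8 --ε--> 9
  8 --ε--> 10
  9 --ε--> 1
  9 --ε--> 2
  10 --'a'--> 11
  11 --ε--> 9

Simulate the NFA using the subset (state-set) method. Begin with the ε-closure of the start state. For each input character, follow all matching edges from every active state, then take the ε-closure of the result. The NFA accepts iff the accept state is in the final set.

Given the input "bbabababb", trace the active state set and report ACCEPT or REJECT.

Answer: ACCEPT

Trace:
start: ε-closure({0}) = {0,1,2,4,6}
'b' @ 1: {1,2,3,4,5,6,7,8,9,10}  [accepting]
'b' @ 2: {1,2,3,4,5,6,7,8,9,10}  [accepting]
'a' @ 3: {1,2,4,6,9,11}  [accepting]
'b' @ 4: {1,2,3,4,5,6,7,8,9,10}  [accepting]
'a' @ 5: {1,2,4,6,9,11}  [accepting]
'b' @ 6: {1,2,3,4,5,6,7,8,9,10}  [accepting]
'a' @ 7: {1,2,4,6,9,11}  [accepting]
'b' @ 8: {1,2,3,4,5,6,7,8,9,10}  [accepting]
'b' @ 9: {1,2,3,4,5,6,7,8,9,10}  [accepting]
final: {1,2,3,4,5,6,7,8,9,10}; accept 1 in set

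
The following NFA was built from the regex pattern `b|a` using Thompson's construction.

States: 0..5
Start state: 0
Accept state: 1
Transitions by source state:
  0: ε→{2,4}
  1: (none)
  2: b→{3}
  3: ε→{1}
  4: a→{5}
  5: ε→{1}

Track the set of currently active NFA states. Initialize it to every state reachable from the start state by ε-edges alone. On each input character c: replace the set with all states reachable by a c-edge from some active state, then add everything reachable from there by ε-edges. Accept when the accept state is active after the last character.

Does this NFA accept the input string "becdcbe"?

start: ε-closure({0}) = {0,2,4}
'b' @ 1: {1,3}  [accepting]
'e' @ 2: {}  — state set empty
rest 'cdcbe' ignored (set empty)
end set {} — state 1 not in

Answer: REJECT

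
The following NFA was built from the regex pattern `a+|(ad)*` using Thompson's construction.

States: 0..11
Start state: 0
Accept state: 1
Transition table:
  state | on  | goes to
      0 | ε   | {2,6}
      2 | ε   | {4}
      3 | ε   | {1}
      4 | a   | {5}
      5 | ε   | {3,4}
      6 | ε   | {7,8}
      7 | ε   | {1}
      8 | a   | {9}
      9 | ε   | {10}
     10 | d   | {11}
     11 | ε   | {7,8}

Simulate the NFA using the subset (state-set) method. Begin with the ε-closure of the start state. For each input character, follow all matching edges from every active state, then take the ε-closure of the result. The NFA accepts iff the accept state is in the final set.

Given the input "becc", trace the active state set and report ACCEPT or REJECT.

Answer: REJECT

Trace:
initial (ε-close {0}): {0,1,2,4,6,7,8}
'b' @ 1: {}  — state set empty
rest 'ecc' ignored (set empty)
after full input: {}  (accept=1 not in)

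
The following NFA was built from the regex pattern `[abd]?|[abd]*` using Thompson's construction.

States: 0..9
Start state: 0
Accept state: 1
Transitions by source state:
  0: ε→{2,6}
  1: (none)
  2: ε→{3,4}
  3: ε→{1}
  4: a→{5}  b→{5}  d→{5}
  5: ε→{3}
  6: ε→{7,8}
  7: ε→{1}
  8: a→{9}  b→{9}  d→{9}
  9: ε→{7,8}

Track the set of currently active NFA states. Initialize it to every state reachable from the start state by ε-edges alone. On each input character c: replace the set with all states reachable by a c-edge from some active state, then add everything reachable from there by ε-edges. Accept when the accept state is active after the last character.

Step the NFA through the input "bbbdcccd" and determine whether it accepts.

Answer: REJECT

Derivation:
S₀ = ε-closure({0}) = {0,1,2,3,4,6,7,8}
'b' @ 1: {1,3,5,7,8,9}  ✓accept
'b' @ 2: {1,7,8,9}  ✓accept
'b' @ 3: {1,7,8,9}  ✓accept
'd' @ 4: {1,7,8,9}  ✓accept
'c' @ 5: {}  — state set empty
rest 'ccd' ignored (set empty)
final: {}; accept 1 not in set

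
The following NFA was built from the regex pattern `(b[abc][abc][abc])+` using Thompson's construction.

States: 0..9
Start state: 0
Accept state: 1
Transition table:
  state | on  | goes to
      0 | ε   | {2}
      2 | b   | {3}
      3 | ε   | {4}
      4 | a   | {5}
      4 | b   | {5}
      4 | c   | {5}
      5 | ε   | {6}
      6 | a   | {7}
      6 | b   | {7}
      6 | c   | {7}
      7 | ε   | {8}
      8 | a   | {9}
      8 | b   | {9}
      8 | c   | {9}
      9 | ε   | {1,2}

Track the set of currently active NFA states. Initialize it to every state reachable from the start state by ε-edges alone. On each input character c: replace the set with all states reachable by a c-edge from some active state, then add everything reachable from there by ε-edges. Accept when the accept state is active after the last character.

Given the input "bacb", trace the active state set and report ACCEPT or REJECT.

start: ε-closure({0}) = {0,2}
'b' @ 1: {3,4}
'a' @ 2: {5,6}
'c' @ 3: {7,8}
'b' @ 4: {1,2,9}  (accept∈set)
end set {1,2,9} — state 1 in

Answer: ACCEPT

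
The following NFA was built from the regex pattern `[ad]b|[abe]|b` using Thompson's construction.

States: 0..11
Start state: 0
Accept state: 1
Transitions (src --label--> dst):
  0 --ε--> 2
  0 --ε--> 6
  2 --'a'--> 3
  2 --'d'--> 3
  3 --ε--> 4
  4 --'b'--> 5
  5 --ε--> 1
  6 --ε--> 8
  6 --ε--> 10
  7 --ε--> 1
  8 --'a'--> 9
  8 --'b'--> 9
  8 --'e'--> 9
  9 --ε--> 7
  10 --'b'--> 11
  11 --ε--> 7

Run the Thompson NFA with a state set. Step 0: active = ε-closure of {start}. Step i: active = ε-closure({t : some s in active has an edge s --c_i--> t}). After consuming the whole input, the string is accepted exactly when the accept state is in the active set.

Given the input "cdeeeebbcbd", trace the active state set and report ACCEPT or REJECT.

Answer: REJECT

Steps:
initial (ε-close {0}): {0,2,6,8,10}
'c' @ 1: {}  — no active states
rest 'deeeebbcbd' ignored (set empty)
final: {}; accept 1 not in set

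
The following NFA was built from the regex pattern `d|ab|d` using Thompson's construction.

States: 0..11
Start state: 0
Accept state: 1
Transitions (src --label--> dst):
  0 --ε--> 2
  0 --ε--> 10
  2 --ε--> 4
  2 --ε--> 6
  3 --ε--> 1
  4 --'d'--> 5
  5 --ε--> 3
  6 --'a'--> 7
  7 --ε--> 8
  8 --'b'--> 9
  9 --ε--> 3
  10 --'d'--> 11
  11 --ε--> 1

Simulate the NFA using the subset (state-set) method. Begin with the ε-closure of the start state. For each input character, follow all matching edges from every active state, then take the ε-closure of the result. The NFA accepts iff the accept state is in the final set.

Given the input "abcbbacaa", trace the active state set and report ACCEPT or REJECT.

Answer: REJECT

Trace:
initial (ε-close {0}): {0,2,4,6,10}
'a' @ 1: {7,8}
'b' @ 2: {1,3,9}  (accept∈set)
'c' @ 3: {}  — state set empty
rest 'bbacaa' ignored (set empty)
after full input: {}  (accept=1 not in)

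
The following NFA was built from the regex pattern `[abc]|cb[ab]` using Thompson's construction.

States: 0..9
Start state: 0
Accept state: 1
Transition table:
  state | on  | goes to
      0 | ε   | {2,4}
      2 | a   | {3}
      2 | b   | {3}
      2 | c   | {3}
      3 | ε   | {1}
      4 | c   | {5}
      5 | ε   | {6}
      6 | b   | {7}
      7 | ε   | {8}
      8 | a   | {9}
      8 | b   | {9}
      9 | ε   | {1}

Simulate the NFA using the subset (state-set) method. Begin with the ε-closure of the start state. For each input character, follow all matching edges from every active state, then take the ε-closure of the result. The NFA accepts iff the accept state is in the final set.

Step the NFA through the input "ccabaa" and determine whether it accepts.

start: ε-closure({0}) = {0,2,4}
'c' @ 1: {1,3,5,6}  [accepting]
'c' @ 2: {}  — no active states
rest 'abaa' ignored (set empty)
end set {} — state 1 not in

Answer: REJECT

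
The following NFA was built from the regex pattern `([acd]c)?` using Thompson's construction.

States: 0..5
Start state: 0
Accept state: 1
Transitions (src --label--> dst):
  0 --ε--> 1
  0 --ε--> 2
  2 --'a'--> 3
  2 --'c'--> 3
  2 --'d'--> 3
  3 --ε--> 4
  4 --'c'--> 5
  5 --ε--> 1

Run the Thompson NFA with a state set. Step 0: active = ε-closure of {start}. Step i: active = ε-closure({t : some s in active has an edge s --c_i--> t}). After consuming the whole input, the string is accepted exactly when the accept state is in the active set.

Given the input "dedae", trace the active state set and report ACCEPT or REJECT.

Answer: REJECT

Steps:
start: ε-closure({0}) = {0,1,2}
'd' @ 1: {3,4}
'e' @ 2: {}  — no active states
rest 'dae' ignored (set empty)
end set {} — state 1 not in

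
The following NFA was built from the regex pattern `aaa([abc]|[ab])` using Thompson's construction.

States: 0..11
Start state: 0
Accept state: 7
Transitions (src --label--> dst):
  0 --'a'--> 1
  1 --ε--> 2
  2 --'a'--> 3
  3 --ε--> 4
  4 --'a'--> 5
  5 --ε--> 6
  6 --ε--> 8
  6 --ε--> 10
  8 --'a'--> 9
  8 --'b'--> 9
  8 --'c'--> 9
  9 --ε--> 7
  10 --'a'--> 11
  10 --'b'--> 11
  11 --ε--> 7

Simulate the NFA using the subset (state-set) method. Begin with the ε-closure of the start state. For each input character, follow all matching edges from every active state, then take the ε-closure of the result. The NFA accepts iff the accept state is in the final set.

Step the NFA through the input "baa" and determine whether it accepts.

Answer: REJECT

Derivation:
initial (ε-close {0}): {0}
'b' @ 1: {}  — no active states
rest 'aa' ignored (set empty)
end set {} — state 7 not in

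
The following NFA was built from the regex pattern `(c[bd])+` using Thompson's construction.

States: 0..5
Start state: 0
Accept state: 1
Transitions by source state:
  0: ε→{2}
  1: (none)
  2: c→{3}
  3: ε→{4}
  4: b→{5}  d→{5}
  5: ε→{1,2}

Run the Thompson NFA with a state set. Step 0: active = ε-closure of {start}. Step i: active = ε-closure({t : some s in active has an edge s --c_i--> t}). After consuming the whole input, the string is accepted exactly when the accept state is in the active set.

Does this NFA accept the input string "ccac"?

initial (ε-close {0}): {0,2}
'c' @ 1: {3,4}
'c' @ 2: {}  — dead — no transitions
rest 'ac' ignored (set empty)
final: {}; accept 1 not in set

Answer: REJECT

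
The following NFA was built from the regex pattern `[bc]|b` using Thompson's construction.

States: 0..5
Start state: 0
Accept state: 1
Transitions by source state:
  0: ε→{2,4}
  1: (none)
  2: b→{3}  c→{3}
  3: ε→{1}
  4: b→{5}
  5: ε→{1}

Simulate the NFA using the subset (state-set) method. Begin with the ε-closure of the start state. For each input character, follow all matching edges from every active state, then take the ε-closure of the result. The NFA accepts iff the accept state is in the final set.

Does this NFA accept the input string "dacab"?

initial (ε-close {0}): {0,2,4}
'd' @ 1: {}  — no active states
rest 'acab' ignored (set empty)
final: {}; accept 1 not in set

Answer: REJECT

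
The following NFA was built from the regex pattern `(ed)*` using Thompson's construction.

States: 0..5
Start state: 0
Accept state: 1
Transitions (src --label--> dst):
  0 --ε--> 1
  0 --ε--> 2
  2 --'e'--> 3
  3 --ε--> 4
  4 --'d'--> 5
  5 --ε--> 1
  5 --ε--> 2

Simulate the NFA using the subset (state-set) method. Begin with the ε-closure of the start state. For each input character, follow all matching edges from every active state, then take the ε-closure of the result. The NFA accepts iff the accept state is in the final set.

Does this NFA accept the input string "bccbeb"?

S₀ = ε-closure({0}) = {0,1,2}
'b' @ 1: {}  — state set empty
rest 'ccbeb' ignored (set empty)
end set {} — state 1 not in

Answer: REJECT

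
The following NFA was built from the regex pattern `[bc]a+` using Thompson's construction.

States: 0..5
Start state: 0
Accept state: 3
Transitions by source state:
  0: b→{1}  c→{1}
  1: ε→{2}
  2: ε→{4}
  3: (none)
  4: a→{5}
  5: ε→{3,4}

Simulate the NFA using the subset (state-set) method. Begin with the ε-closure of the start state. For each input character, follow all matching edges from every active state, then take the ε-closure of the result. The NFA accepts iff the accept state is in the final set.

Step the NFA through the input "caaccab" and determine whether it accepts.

S₀ = ε-closure({0}) = {0}
'c' @ 1: {1,2,4}
'a' @ 2: {3,4,5}  ✓accept
'a' @ 3: {3,4,5}  ✓accept
'c' @ 4: {}  — state set empty
rest 'cab' ignored (set empty)
after full input: {}  (accept=3 not in)

Answer: REJECT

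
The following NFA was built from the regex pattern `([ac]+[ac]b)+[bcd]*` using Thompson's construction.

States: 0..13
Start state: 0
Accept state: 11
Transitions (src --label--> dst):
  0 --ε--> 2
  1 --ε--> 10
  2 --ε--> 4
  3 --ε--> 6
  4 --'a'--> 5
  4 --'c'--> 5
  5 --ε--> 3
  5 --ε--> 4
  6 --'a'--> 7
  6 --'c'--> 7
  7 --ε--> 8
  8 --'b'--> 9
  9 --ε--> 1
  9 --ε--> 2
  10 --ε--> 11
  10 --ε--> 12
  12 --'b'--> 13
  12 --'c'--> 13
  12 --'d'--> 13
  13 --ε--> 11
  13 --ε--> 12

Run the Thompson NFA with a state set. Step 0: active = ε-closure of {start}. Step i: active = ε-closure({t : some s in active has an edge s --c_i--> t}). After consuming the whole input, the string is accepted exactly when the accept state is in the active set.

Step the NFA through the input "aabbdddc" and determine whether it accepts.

Answer: ACCEPT

Steps:
S₀ = ε-closure({0}) = {0,2,4}
'a' @ 1: {3,4,5,6}
'a' @ 2: {3,4,5,6,7,8}
'b' @ 3: {1,2,4,9,10,11,12}  ✓accept
'b' @ 4: {11,12,13}  ✓accept
'd' @ 5: {11,12,13}  ✓accept
'd' @ 6: {11,12,13}  ✓accept
'd' @ 7: {11,12,13}  ✓accept
'c' @ 8: {11,12,13}  ✓accept
final: {11,12,13}; accept 11 in set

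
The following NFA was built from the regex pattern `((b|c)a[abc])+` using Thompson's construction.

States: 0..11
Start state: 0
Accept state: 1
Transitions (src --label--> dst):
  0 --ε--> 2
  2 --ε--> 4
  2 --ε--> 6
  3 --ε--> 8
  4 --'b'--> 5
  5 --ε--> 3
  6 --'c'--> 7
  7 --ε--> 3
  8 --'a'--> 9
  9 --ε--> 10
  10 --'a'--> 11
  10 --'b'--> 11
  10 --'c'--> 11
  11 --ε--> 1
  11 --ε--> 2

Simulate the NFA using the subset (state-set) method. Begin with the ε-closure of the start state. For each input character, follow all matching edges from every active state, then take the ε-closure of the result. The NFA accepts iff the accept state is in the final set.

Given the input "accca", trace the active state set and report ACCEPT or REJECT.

Answer: REJECT

Trace:
start: ε-closure({0}) = {0,2,4,6}
'a' @ 1: {}  — no active states
rest 'ccca' ignored (set empty)
final: {}; accept 1 not in set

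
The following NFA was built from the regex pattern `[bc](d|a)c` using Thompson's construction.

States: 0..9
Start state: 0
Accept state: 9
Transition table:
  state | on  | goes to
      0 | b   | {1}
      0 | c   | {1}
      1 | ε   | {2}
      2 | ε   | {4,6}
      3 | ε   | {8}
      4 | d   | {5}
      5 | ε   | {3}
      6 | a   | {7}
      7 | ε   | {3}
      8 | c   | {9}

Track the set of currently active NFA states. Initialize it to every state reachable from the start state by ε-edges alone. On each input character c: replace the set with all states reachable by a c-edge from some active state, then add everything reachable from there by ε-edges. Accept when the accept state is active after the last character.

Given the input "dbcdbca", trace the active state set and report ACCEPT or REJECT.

S₀ = ε-closure({0}) = {0}
'd' @ 1: {}  — state set empty
rest 'bcdbca' ignored (set empty)
after full input: {}  (accept=9 not in)

Answer: REJECT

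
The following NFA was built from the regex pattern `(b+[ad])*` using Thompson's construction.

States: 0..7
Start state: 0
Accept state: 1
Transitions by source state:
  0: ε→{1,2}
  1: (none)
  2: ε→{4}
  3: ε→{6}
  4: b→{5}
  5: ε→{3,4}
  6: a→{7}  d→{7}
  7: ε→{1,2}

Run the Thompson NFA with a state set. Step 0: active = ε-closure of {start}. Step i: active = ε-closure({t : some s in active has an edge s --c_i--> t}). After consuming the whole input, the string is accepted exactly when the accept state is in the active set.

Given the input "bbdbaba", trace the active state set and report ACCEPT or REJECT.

Answer: ACCEPT

Derivation:
start: ε-closure({0}) = {0,1,2,4}
'b' @ 1: {3,4,5,6}
'b' @ 2: {3,4,5,6}
'd' @ 3: {1,2,4,7}  (accept∈set)
'b' @ 4: {3,4,5,6}
'a' @ 5: {1,2,4,7}  (accept∈set)
'b' @ 6: {3,4,5,6}
'a' @ 7: {1,2,4,7}  (accept∈set)
after full input: {1,2,4,7}  (accept=1 in)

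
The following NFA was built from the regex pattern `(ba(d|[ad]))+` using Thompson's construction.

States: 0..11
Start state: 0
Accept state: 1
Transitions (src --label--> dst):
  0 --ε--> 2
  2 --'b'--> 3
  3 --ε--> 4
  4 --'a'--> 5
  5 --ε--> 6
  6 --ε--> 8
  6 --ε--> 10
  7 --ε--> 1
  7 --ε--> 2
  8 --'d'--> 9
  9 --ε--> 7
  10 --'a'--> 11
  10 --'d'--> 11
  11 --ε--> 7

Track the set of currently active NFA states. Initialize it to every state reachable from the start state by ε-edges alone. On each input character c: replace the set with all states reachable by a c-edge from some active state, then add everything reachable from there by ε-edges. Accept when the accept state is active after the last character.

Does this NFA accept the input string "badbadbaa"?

initial (ε-close {0}): {0,2}
'b' @ 1: {3,4}
'a' @ 2: {5,6,8,10}
'd' @ 3: {1,2,7,9,11}  (accept∈set)
'b' @ 4: {3,4}
'a' @ 5: {5,6,8,10}
'd' @ 6: {1,2,7,9,11}  (accept∈set)
'b' @ 7: {3,4}
'a' @ 8: {5,6,8,10}
'a' @ 9: {1,2,7,11}  (accept∈set)
end set {1,2,7,11} — state 1 in

Answer: ACCEPT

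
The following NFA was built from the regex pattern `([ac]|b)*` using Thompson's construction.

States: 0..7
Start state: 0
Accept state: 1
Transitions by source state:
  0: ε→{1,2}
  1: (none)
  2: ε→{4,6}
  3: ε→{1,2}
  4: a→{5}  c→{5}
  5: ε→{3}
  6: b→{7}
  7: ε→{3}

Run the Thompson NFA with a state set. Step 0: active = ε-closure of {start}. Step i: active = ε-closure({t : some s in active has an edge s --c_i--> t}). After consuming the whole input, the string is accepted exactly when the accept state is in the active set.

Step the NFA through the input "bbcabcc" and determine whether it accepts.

start: ε-closure({0}) = {0,1,2,4,6}
'b' @ 1: {1,2,3,4,6,7}  ✓accept
'b' @ 2: {1,2,3,4,6,7}  ✓accept
'c' @ 3: {1,2,3,4,5,6}  ✓accept
'a' @ 4: {1,2,3,4,5,6}  ✓accept
'b' @ 5: {1,2,3,4,6,7}  ✓accept
'c' @ 6: {1,2,3,4,5,6}  ✓accept
'c' @ 7: {1,2,3,4,5,6}  ✓accept
after full input: {1,2,3,4,5,6}  (accept=1 in)

Answer: ACCEPT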